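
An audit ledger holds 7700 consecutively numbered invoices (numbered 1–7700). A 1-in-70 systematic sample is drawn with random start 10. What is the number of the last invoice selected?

7640

k = 70
110th selection = r + (110−1)·k = 10 + 109×70 = 10 + 7630 = 7640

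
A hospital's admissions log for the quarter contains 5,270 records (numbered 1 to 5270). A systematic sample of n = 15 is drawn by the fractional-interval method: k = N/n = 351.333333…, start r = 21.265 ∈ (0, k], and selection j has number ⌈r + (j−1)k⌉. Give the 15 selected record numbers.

j=1: r + 0k = 21.265 → ⌈·⌉ = 22
j=2: r + 1k = 372.598333… → ⌈·⌉ = 373
j=3: r + 2k = 723.931666… → ⌈·⌉ = 724
j=4: r + 3k = 1075.265 → ⌈·⌉ = 1076
j=5: r + 4k = 1426.598333… → ⌈·⌉ = 1427
j=6: r + 5k = 1777.931666… → ⌈·⌉ = 1778
j=7: r + 6k = 2129.265 → ⌈·⌉ = 2130
j=8: r + 7k = 2480.598333… → ⌈·⌉ = 2481
j=9: r + 8k = 2831.931666… → ⌈·⌉ = 2832
j=10: r + 9k = 3183.265 → ⌈·⌉ = 3184
j=11: r + 10k = 3534.598333… → ⌈·⌉ = 3535
j=12: r + 11k = 3885.931666… → ⌈·⌉ = 3886
j=13: r + 12k = 4237.265 → ⌈·⌉ = 4238
j=14: r + 13k = 4588.598333… → ⌈·⌉ = 4589
j=15: r + 14k = 4939.931666… → ⌈·⌉ = 4940

22, 373, 724, 1076, 1427, 1778, 2130, 2481, 2832, 3184, 3535, 3886, 4238, 4589, 4940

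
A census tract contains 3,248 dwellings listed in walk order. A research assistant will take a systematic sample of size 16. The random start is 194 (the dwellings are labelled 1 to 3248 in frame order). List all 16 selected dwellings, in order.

194, 397, 600, 803, 1006, 1209, 1412, 1615, 1818, 2021, 2224, 2427, 2630, 2833, 3036, 3239

k = N/n = 3248/16 = 203
dwelling 1: 194
dwelling 2: 194 + 203 = 397
dwelling 3: 397 + 203 = 600
dwelling 4: 600 + 203 = 803
dwelling 5: 803 + 203 = 1006
dwelling 6: 1006 + 203 = 1209
dwelling 7: 1209 + 203 = 1412
dwelling 8: 1412 + 203 = 1615
dwelling 9: 1615 + 203 = 1818
dwelling 10: 1818 + 203 = 2021
dwelling 11: 2021 + 203 = 2224
dwelling 12: 2224 + 203 = 2427
dwelling 13: 2427 + 203 = 2630
dwelling 14: 2630 + 203 = 2833
dwelling 15: 2833 + 203 = 3036
dwelling 16: 3036 + 203 = 3239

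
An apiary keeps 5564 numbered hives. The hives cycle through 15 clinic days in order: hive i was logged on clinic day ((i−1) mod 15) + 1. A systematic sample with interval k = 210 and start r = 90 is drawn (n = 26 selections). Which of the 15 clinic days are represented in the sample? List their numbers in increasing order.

15

Consecutive selections differ by k = 210, so their clinic day numbers differ by 210 mod 15 = 0.
gcd(210, 15) = 15, so the sample visits 15/15 = 1 distinct residues mod 15.
Start 90 is clinic day 15; the clinic days hit are 15.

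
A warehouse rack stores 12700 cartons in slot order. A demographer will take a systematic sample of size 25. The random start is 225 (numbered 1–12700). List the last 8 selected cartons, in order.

k = N/n = 12700/25 = 508
18th selection = 225 + 17×508 = 8861
19th: 8861 + 508 = 9369
20th: 9369 + 508 = 9877
21st: 9877 + 508 = 10385
22nd: 10385 + 508 = 10893
23rd: 10893 + 508 = 11401
24th: 11401 + 508 = 11909
25th: 11909 + 508 = 12417

8861, 9369, 9877, 10385, 10893, 11401, 11909, 12417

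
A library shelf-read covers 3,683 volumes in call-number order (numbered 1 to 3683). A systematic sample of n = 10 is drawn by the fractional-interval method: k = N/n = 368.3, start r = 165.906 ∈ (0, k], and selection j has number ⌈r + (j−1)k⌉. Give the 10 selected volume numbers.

166, 535, 903, 1271, 1640, 2008, 2376, 2745, 3113, 3481

j=1: r + 0k = 165.906 → ⌈·⌉ = 166
j=2: r + 1k = 534.206 → ⌈·⌉ = 535
j=3: r + 2k = 902.506 → ⌈·⌉ = 903
j=4: r + 3k = 1270.806 → ⌈·⌉ = 1271
j=5: r + 4k = 1639.106 → ⌈·⌉ = 1640
j=6: r + 5k = 2007.406 → ⌈·⌉ = 2008
j=7: r + 6k = 2375.706 → ⌈·⌉ = 2376
j=8: r + 7k = 2744.006 → ⌈·⌉ = 2745
j=9: r + 8k = 3112.306 → ⌈·⌉ = 3113
j=10: r + 9k = 3480.606 → ⌈·⌉ = 3481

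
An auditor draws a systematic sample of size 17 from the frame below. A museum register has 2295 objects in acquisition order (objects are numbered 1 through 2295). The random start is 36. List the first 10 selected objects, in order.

k = N/n = 2295/17 = 135
object 1: 36
object 2: 36 + 135 = 171
object 3: 171 + 135 = 306
object 4: 306 + 135 = 441
object 5: 441 + 135 = 576
object 6: 576 + 135 = 711
object 7: 711 + 135 = 846
object 8: 846 + 135 = 981
object 9: 981 + 135 = 1116
object 10: 1116 + 135 = 1251

36, 171, 306, 441, 576, 711, 846, 981, 1116, 1251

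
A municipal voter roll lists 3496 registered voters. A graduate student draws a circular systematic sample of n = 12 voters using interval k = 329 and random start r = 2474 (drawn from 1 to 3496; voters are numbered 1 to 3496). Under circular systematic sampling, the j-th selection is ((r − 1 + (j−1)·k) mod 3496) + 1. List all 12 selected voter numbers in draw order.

2474, 2803, 3132, 3461, 294, 623, 952, 1281, 1610, 1939, 2268, 2597

Selection 1: 2474
Selection 2: 2474 + 329 = 2803
Selection 3: 2803 + 329 = 3132
Selection 4: 3132 + 329 = 3461
Selection 5: 3461 + 329 = 3790 → 3790 − 3496 = 294
Selection 6: 294 + 329 = 623
Selection 7: 623 + 329 = 952
Selection 8: 952 + 329 = 1281
Selection 9: 1281 + 329 = 1610
Selection 10: 1610 + 329 = 1939
Selection 11: 1939 + 329 = 2268
Selection 12: 2268 + 329 = 2597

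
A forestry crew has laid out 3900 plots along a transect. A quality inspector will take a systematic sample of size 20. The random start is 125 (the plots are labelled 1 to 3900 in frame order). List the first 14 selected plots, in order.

k = N/n = 3900/20 = 195
plot 1: 125
plot 2: 125 + 195 = 320
plot 3: 320 + 195 = 515
plot 4: 515 + 195 = 710
plot 5: 710 + 195 = 905
plot 6: 905 + 195 = 1100
plot 7: 1100 + 195 = 1295
plot 8: 1295 + 195 = 1490
plot 9: 1490 + 195 = 1685
plot 10: 1685 + 195 = 1880
plot 11: 1880 + 195 = 2075
plot 12: 2075 + 195 = 2270
plot 13: 2270 + 195 = 2465
plot 14: 2465 + 195 = 2660

125, 320, 515, 710, 905, 1100, 1295, 1490, 1685, 1880, 2075, 2270, 2465, 2660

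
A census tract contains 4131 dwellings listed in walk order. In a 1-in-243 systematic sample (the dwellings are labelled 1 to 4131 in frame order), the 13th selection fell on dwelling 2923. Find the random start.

k = 243
r = 2923 − (13−1)×243 = 2923 − 2916 = 7

7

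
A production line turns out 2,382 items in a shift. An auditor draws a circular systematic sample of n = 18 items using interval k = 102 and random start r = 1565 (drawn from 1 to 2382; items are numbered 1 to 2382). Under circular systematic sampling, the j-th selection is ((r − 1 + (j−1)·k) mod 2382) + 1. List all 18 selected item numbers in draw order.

Selection 1: 1565
Selection 2: 1565 + 102 = 1667
Selection 3: 1667 + 102 = 1769
Selection 4: 1769 + 102 = 1871
Selection 5: 1871 + 102 = 1973
Selection 6: 1973 + 102 = 2075
Selection 7: 2075 + 102 = 2177
Selection 8: 2177 + 102 = 2279
Selection 9: 2279 + 102 = 2381
Selection 10: 2381 + 102 = 2483 → 2483 − 2382 = 101
Selection 11: 101 + 102 = 203
Selection 12: 203 + 102 = 305
Selection 13: 305 + 102 = 407
Selection 14: 407 + 102 = 509
Selection 15: 509 + 102 = 611
Selection 16: 611 + 102 = 713
Selection 17: 713 + 102 = 815
Selection 18: 815 + 102 = 917

1565, 1667, 1769, 1871, 1973, 2075, 2177, 2279, 2381, 101, 203, 305, 407, 509, 611, 713, 815, 917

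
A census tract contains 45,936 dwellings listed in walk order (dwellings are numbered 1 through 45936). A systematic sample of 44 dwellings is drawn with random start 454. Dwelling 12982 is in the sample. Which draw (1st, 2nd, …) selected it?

13

k = 45936/44 = 1044
position = (12982 − 454)/1044 + 1 = 12528/1044 + 1 = 12 + 1 = 13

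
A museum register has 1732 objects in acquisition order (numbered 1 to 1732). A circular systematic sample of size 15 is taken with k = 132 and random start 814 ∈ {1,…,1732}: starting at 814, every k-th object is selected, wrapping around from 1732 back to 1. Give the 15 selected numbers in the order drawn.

814, 946, 1078, 1210, 1342, 1474, 1606, 6, 138, 270, 402, 534, 666, 798, 930

Selection 1: 814
Selection 2: 814 + 132 = 946
Selection 3: 946 + 132 = 1078
Selection 4: 1078 + 132 = 1210
Selection 5: 1210 + 132 = 1342
Selection 6: 1342 + 132 = 1474
Selection 7: 1474 + 132 = 1606
Selection 8: 1606 + 132 = 1738 → 1738 − 1732 = 6
Selection 9: 6 + 132 = 138
Selection 10: 138 + 132 = 270
Selection 11: 270 + 132 = 402
Selection 12: 402 + 132 = 534
Selection 13: 534 + 132 = 666
Selection 14: 666 + 132 = 798
Selection 15: 798 + 132 = 930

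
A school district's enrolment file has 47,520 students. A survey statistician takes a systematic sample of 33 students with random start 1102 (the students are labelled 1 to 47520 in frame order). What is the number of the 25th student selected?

k = 47520/33 = 1440
25th selection = r + (25−1)·k = 1102 + 24×1440 = 1102 + 34560 = 35662

35662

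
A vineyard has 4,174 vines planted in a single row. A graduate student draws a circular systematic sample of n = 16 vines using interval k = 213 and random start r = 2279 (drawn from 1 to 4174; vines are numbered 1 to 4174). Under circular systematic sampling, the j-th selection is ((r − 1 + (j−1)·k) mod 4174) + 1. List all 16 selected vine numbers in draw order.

2279, 2492, 2705, 2918, 3131, 3344, 3557, 3770, 3983, 22, 235, 448, 661, 874, 1087, 1300

Selection 1: 2279
Selection 2: 2279 + 213 = 2492
Selection 3: 2492 + 213 = 2705
Selection 4: 2705 + 213 = 2918
Selection 5: 2918 + 213 = 3131
Selection 6: 3131 + 213 = 3344
Selection 7: 3344 + 213 = 3557
Selection 8: 3557 + 213 = 3770
Selection 9: 3770 + 213 = 3983
Selection 10: 3983 + 213 = 4196 → 4196 − 4174 = 22
Selection 11: 22 + 213 = 235
Selection 12: 235 + 213 = 448
Selection 13: 448 + 213 = 661
Selection 14: 661 + 213 = 874
Selection 15: 874 + 213 = 1087
Selection 16: 1087 + 213 = 1300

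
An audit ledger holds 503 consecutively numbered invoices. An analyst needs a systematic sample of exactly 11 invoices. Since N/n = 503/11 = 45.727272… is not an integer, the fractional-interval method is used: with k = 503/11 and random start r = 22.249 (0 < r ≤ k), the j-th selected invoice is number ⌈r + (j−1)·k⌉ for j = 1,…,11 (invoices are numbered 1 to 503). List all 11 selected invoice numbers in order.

j=1: r + 0k = 22.249 → ⌈·⌉ = 23
j=2: r + 1k = 67.976272… → ⌈·⌉ = 68
j=3: r + 2k = 113.703545… → ⌈·⌉ = 114
j=4: r + 3k = 159.430818… → ⌈·⌉ = 160
j=5: r + 4k = 205.158090… → ⌈·⌉ = 206
j=6: r + 5k = 250.885363… → ⌈·⌉ = 251
j=7: r + 6k = 296.612636… → ⌈·⌉ = 297
j=8: r + 7k = 342.339909… → ⌈·⌉ = 343
j=9: r + 8k = 388.067181… → ⌈·⌉ = 389
j=10: r + 9k = 433.794454… → ⌈·⌉ = 434
j=11: r + 10k = 479.521727… → ⌈·⌉ = 480

23, 68, 114, 160, 206, 251, 297, 343, 389, 434, 480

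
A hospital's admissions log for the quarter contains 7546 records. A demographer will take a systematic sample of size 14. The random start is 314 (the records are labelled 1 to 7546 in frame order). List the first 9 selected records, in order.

314, 853, 1392, 1931, 2470, 3009, 3548, 4087, 4626

k = N/n = 7546/14 = 539
record 1: 314
record 2: 314 + 539 = 853
record 3: 853 + 539 = 1392
record 4: 1392 + 539 = 1931
record 5: 1931 + 539 = 2470
record 6: 2470 + 539 = 3009
record 7: 3009 + 539 = 3548
record 8: 3548 + 539 = 4087
record 9: 4087 + 539 = 4626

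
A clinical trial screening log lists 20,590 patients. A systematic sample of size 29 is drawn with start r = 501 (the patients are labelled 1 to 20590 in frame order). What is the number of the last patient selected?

20381

k = 20590/29 = 710
29th selection = r + (29−1)·k = 501 + 28×710 = 501 + 19880 = 20381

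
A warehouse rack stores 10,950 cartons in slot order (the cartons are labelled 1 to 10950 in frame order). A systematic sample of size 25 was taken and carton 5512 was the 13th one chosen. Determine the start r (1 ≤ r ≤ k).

k = 10950/25 = 438
r = 5512 − (13−1)×438 = 5512 − 5256 = 256

256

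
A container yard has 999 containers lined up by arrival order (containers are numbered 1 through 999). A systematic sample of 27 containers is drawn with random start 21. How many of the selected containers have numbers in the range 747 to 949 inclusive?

k = 999/27 = 37
First selection ≥ 747: 21 + ⌈(747−21)/37⌉·37 = 21 + 20×37 = 761
Last selection ≤ 949: 21 + ⌊(949−21)/37⌋·37 = 21 + 25×37 = 946
Count = 25 − 20 + 1 = 6

6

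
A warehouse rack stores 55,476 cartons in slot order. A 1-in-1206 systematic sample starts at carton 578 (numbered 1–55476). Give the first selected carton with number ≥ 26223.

27110

k = 1206
Steps past start: ⌈(26223 − 578)/1206⌉ = ⌈25645/1206⌉ = 22
Selected carton: 578 + 22×1206 = 27110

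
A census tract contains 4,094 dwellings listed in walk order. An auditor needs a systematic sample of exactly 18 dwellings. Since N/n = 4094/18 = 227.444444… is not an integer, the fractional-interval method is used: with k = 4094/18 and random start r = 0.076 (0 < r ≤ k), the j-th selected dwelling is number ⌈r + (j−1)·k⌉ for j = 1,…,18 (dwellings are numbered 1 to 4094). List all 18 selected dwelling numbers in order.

1, 228, 455, 683, 910, 1138, 1365, 1593, 1820, 2048, 2275, 2502, 2730, 2957, 3185, 3412, 3640, 3867

j=1: r + 0k = 0.076 → ⌈·⌉ = 1
j=2: r + 1k = 227.520444… → ⌈·⌉ = 228
j=3: r + 2k = 454.964888… → ⌈·⌉ = 455
j=4: r + 3k = 682.409333… → ⌈·⌉ = 683
j=5: r + 4k = 909.853777… → ⌈·⌉ = 910
j=6: r + 5k = 1137.298222… → ⌈·⌉ = 1138
j=7: r + 6k = 1364.742666… → ⌈·⌉ = 1365
j=8: r + 7k = 1592.187111… → ⌈·⌉ = 1593
j=9: r + 8k = 1819.631555… → ⌈·⌉ = 1820
j=10: r + 9k = 2047.076 → ⌈·⌉ = 2048
j=11: r + 10k = 2274.520444… → ⌈·⌉ = 2275
j=12: r + 11k = 2501.964888… → ⌈·⌉ = 2502
j=13: r + 12k = 2729.409333… → ⌈·⌉ = 2730
j=14: r + 13k = 2956.853777… → ⌈·⌉ = 2957
j=15: r + 14k = 3184.298222… → ⌈·⌉ = 3185
j=16: r + 15k = 3411.742666… → ⌈·⌉ = 3412
j=17: r + 16k = 3639.187111… → ⌈·⌉ = 3640
j=18: r + 17k = 3866.631555… → ⌈·⌉ = 3867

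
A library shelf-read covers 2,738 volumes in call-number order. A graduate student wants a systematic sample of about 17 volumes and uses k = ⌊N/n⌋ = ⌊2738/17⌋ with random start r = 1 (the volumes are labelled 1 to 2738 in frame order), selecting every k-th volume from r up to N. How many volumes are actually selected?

k = ⌊2738/17⌋ = 161
Achieved size = ⌊(2738 − 1)/161⌋ + 1 = ⌊2737/161⌋ + 1 = 17 + 1 = 18
(last selection: 1 + 17×161 = 2738 ≤ 2738; next would be 2899 > 2738)

18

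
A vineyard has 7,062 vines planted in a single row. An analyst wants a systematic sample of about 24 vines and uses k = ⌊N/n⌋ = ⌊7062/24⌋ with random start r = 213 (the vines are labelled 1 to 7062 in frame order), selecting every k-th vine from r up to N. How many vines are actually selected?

24

k = ⌊7062/24⌋ = 294
Achieved size = ⌊(7062 − 213)/294⌋ + 1 = ⌊6849/294⌋ + 1 = 23 + 1 = 24
(last selection: 213 + 23×294 = 6975 ≤ 7062; next would be 7269 > 7062)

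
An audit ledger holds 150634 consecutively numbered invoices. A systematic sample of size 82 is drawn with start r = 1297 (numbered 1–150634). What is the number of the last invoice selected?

150094

k = 150634/82 = 1837
82nd selection = r + (82−1)·k = 1297 + 81×1837 = 1297 + 148797 = 150094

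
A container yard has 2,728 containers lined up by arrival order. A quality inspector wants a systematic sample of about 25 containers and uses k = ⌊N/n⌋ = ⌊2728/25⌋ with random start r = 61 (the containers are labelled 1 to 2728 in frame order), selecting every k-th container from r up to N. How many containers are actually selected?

k = ⌊2728/25⌋ = 109
Achieved size = ⌊(2728 − 61)/109⌋ + 1 = ⌊2667/109⌋ + 1 = 24 + 1 = 25
(last selection: 61 + 24×109 = 2677 ≤ 2728; next would be 2786 > 2728)

25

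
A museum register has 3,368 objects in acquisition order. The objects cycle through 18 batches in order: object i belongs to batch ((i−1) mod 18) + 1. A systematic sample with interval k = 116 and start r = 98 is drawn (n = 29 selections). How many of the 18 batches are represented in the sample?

9

Consecutive selections differ by k = 116, so their batch numbers differ by 116 mod 18 = 8.
gcd(116, 18) = 2, so the sample visits 18/2 = 9 distinct residues mod 18.
Start 98 is batch 8; the batches hit are 2, 4, 6, 8, 10, 12, 14, 16, 18.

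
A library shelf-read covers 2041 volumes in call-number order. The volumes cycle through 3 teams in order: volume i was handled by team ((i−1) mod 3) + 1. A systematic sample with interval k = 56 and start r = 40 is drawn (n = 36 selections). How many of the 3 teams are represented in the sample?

3

Consecutive selections differ by k = 56, so their team numbers differ by 56 mod 3 = 2.
gcd(56, 3) = 1, so the sample visits 3/1 = 3 distinct residues mod 3.
Start 40 is team 1; the teams hit are 1, 2, 3.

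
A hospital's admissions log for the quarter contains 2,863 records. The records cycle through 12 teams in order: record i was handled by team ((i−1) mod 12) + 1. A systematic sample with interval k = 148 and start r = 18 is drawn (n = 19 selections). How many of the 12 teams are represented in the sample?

Consecutive selections differ by k = 148, so their team numbers differ by 148 mod 12 = 4.
gcd(148, 12) = 4, so the sample visits 12/4 = 3 distinct residues mod 12.
Start 18 is team 6; the teams hit are 2, 6, 10.

3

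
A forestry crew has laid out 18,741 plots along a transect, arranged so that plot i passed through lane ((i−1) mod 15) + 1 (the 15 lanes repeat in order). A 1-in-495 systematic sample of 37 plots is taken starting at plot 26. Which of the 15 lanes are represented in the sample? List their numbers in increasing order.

11

Consecutive selections differ by k = 495, so their lane numbers differ by 495 mod 15 = 0.
gcd(495, 15) = 15, so the sample visits 15/15 = 1 distinct residues mod 15.
Start 26 is lane 11; the lanes hit are 11.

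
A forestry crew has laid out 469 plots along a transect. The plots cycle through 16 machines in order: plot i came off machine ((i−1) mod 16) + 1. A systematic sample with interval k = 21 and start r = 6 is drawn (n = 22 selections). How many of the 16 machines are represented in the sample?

Consecutive selections differ by k = 21, so their machine numbers differ by 21 mod 16 = 5.
gcd(21, 16) = 1, so the sample visits 16/1 = 16 distinct residues mod 16.
Start 6 is machine 6; the machines hit are 1, 2, 3, 4, 5, 6, 7, 8, 9, 10, 11, 12, 13, 14, 15, 16.

16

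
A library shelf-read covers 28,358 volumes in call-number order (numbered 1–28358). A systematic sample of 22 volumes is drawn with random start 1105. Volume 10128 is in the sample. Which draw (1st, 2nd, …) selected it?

8

k = 28358/22 = 1289
position = (10128 − 1105)/1289 + 1 = 9023/1289 + 1 = 7 + 1 = 8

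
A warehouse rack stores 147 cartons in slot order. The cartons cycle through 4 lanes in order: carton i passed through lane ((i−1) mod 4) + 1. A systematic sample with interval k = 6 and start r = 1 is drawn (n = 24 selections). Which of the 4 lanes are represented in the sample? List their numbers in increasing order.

1, 3

Consecutive selections differ by k = 6, so their lane numbers differ by 6 mod 4 = 2.
gcd(6, 4) = 2, so the sample visits 4/2 = 2 distinct residues mod 4.
Start 1 is lane 1; the lanes hit are 1, 3.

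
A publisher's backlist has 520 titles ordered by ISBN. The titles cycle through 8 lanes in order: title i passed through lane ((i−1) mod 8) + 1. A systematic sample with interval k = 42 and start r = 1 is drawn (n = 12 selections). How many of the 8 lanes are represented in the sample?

Consecutive selections differ by k = 42, so their lane numbers differ by 42 mod 8 = 2.
gcd(42, 8) = 2, so the sample visits 8/2 = 4 distinct residues mod 8.
Start 1 is lane 1; the lanes hit are 1, 3, 5, 7.

4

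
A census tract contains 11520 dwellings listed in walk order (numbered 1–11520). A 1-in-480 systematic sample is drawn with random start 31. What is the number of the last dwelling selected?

k = 480
24th selection = r + (24−1)·k = 31 + 23×480 = 31 + 11040 = 11071

11071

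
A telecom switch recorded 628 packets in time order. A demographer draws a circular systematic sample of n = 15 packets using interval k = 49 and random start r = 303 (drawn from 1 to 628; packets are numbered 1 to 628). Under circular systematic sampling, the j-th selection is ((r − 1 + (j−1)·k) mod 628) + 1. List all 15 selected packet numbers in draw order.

303, 352, 401, 450, 499, 548, 597, 18, 67, 116, 165, 214, 263, 312, 361

Selection 1: 303
Selection 2: 303 + 49 = 352
Selection 3: 352 + 49 = 401
Selection 4: 401 + 49 = 450
Selection 5: 450 + 49 = 499
Selection 6: 499 + 49 = 548
Selection 7: 548 + 49 = 597
Selection 8: 597 + 49 = 646 → 646 − 628 = 18
Selection 9: 18 + 49 = 67
Selection 10: 67 + 49 = 116
Selection 11: 116 + 49 = 165
Selection 12: 165 + 49 = 214
Selection 13: 214 + 49 = 263
Selection 14: 263 + 49 = 312
Selection 15: 312 + 49 = 361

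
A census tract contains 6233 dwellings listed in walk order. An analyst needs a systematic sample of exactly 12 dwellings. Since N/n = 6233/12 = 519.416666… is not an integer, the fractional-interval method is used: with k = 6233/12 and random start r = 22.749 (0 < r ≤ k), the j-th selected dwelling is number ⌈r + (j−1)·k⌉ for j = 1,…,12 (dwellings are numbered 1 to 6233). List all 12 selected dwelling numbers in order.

j=1: r + 0k = 22.749 → ⌈·⌉ = 23
j=2: r + 1k = 542.165666… → ⌈·⌉ = 543
j=3: r + 2k = 1061.582333… → ⌈·⌉ = 1062
j=4: r + 3k = 1580.999 → ⌈·⌉ = 1581
j=5: r + 4k = 2100.415666… → ⌈·⌉ = 2101
j=6: r + 5k = 2619.832333… → ⌈·⌉ = 2620
j=7: r + 6k = 3139.249 → ⌈·⌉ = 3140
j=8: r + 7k = 3658.665666… → ⌈·⌉ = 3659
j=9: r + 8k = 4178.082333… → ⌈·⌉ = 4179
j=10: r + 9k = 4697.499 → ⌈·⌉ = 4698
j=11: r + 10k = 5216.915666… → ⌈·⌉ = 5217
j=12: r + 11k = 5736.332333… → ⌈·⌉ = 5737

23, 543, 1062, 1581, 2101, 2620, 3140, 3659, 4179, 4698, 5217, 5737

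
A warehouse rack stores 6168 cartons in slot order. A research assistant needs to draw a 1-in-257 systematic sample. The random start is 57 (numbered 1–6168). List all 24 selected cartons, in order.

57, 314, 571, 828, 1085, 1342, 1599, 1856, 2113, 2370, 2627, 2884, 3141, 3398, 3655, 3912, 4169, 4426, 4683, 4940, 5197, 5454, 5711, 5968

carton 1: 57
carton 2: 57 + 257 = 314
carton 3: 314 + 257 = 571
carton 4: 571 + 257 = 828
carton 5: 828 + 257 = 1085
carton 6: 1085 + 257 = 1342
carton 7: 1342 + 257 = 1599
carton 8: 1599 + 257 = 1856
carton 9: 1856 + 257 = 2113
carton 10: 2113 + 257 = 2370
carton 11: 2370 + 257 = 2627
carton 12: 2627 + 257 = 2884
carton 13: 2884 + 257 = 3141
carton 14: 3141 + 257 = 3398
carton 15: 3398 + 257 = 3655
carton 16: 3655 + 257 = 3912
carton 17: 3912 + 257 = 4169
carton 18: 4169 + 257 = 4426
carton 19: 4426 + 257 = 4683
carton 20: 4683 + 257 = 4940
carton 21: 4940 + 257 = 5197
carton 22: 5197 + 257 = 5454
carton 23: 5454 + 257 = 5711
carton 24: 5711 + 257 = 5968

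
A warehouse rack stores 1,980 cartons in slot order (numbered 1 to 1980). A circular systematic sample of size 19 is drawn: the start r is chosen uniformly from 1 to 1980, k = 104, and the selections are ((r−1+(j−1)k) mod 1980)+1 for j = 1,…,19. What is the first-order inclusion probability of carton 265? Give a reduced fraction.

For each position j, as r ranges over 1…1980 the j-th selection hits every carton exactly once, so carton 265 is selected for exactly 19 of the 1980 starts.
Inclusion probability = 19/1980.

19/1980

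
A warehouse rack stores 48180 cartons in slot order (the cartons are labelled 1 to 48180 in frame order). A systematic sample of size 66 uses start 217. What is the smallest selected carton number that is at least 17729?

17737

k = 48180/66 = 730
Steps past start: ⌈(17729 − 217)/730⌉ = ⌈17512/730⌉ = 24
Selected carton: 217 + 24×730 = 17737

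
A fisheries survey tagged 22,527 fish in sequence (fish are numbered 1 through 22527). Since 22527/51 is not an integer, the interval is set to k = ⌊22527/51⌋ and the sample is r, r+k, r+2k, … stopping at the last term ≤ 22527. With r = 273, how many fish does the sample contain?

k = ⌊22527/51⌋ = 441
Achieved size = ⌊(22527 − 273)/441⌋ + 1 = ⌊22254/441⌋ + 1 = 50 + 1 = 51
(last selection: 273 + 50×441 = 22323 ≤ 22527; next would be 22764 > 22527)

51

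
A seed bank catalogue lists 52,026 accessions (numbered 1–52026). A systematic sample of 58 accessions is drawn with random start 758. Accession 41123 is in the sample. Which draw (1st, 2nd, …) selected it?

46

k = 52026/58 = 897
position = (41123 − 758)/897 + 1 = 40365/897 + 1 = 45 + 1 = 46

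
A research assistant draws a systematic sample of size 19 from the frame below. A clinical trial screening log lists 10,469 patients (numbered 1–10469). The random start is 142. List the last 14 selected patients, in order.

2897, 3448, 3999, 4550, 5101, 5652, 6203, 6754, 7305, 7856, 8407, 8958, 9509, 10060

k = N/n = 10469/19 = 551
6th selection = 142 + 5×551 = 2897
7th: 2897 + 551 = 3448
8th: 3448 + 551 = 3999
9th: 3999 + 551 = 4550
10th: 4550 + 551 = 5101
11th: 5101 + 551 = 5652
12th: 5652 + 551 = 6203
13th: 6203 + 551 = 6754
14th: 6754 + 551 = 7305
15th: 7305 + 551 = 7856
16th: 7856 + 551 = 8407
17th: 8407 + 551 = 8958
18th: 8958 + 551 = 9509
19th: 9509 + 551 = 10060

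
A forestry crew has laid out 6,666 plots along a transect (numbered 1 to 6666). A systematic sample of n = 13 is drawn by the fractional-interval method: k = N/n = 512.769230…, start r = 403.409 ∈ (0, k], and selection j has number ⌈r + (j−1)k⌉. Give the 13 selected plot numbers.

j=1: r + 0k = 403.409 → ⌈·⌉ = 404
j=2: r + 1k = 916.178230… → ⌈·⌉ = 917
j=3: r + 2k = 1428.947461… → ⌈·⌉ = 1429
j=4: r + 3k = 1941.716692… → ⌈·⌉ = 1942
j=5: r + 4k = 2454.485923… → ⌈·⌉ = 2455
j=6: r + 5k = 2967.255153… → ⌈·⌉ = 2968
j=7: r + 6k = 3480.024384… → ⌈·⌉ = 3481
j=8: r + 7k = 3992.793615… → ⌈·⌉ = 3993
j=9: r + 8k = 4505.562846… → ⌈·⌉ = 4506
j=10: r + 9k = 5018.332076… → ⌈·⌉ = 5019
j=11: r + 10k = 5531.101307… → ⌈·⌉ = 5532
j=12: r + 11k = 6043.870538… → ⌈·⌉ = 6044
j=13: r + 12k = 6556.639769… → ⌈·⌉ = 6557

404, 917, 1429, 1942, 2455, 2968, 3481, 3993, 4506, 5019, 5532, 6044, 6557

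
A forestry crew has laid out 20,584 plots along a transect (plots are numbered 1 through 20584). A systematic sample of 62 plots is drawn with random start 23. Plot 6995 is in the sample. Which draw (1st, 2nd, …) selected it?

k = 20584/62 = 332
position = (6995 − 23)/332 + 1 = 6972/332 + 1 = 21 + 1 = 22

22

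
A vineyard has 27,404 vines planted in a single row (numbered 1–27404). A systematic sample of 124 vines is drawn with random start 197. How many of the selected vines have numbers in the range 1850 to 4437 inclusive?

12

k = 27404/124 = 221
First selection ≥ 1850: 197 + ⌈(1850−197)/221⌉·221 = 197 + 8×221 = 1965
Last selection ≤ 4437: 197 + ⌊(4437−197)/221⌋·221 = 197 + 19×221 = 4396
Count = 19 − 8 + 1 = 12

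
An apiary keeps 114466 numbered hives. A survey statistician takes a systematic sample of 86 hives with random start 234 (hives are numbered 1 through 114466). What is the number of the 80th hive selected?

k = 114466/86 = 1331
80th selection = r + (80−1)·k = 234 + 79×1331 = 234 + 105149 = 105383

105383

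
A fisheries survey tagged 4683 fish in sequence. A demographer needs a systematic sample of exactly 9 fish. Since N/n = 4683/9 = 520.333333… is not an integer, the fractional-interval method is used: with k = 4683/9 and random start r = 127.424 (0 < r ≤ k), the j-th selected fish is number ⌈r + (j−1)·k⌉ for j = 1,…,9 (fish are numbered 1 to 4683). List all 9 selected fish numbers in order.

128, 648, 1169, 1689, 2209, 2730, 3250, 3770, 4291

j=1: r + 0k = 127.424 → ⌈·⌉ = 128
j=2: r + 1k = 647.757333… → ⌈·⌉ = 648
j=3: r + 2k = 1168.090666… → ⌈·⌉ = 1169
j=4: r + 3k = 1688.424 → ⌈·⌉ = 1689
j=5: r + 4k = 2208.757333… → ⌈·⌉ = 2209
j=6: r + 5k = 2729.090666… → ⌈·⌉ = 2730
j=7: r + 6k = 3249.424 → ⌈·⌉ = 3250
j=8: r + 7k = 3769.757333… → ⌈·⌉ = 3770
j=9: r + 8k = 4290.090666… → ⌈·⌉ = 4291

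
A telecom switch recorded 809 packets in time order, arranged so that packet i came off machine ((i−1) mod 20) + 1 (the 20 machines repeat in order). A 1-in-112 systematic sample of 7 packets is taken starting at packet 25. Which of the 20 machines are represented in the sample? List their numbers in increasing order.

1, 5, 9, 13, 17

Consecutive selections differ by k = 112, so their machine numbers differ by 112 mod 20 = 12.
gcd(112, 20) = 4, so the sample visits 20/4 = 5 distinct residues mod 20.
Start 25 is machine 5; the machines hit are 1, 5, 9, 13, 17.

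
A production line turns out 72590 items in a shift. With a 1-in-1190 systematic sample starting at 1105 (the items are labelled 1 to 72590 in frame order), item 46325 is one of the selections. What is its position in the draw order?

39

k = 1190
position = (46325 − 1105)/1190 + 1 = 45220/1190 + 1 = 38 + 1 = 39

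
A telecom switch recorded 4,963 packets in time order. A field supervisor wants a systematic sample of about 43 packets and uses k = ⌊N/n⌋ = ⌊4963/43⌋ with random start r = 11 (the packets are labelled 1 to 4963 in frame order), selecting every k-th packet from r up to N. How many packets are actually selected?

k = ⌊4963/43⌋ = 115
Achieved size = ⌊(4963 − 11)/115⌋ + 1 = ⌊4952/115⌋ + 1 = 43 + 1 = 44
(last selection: 11 + 43×115 = 4956 ≤ 4963; next would be 5071 > 4963)

44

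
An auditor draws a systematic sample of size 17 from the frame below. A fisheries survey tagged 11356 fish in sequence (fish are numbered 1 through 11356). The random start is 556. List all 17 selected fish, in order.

556, 1224, 1892, 2560, 3228, 3896, 4564, 5232, 5900, 6568, 7236, 7904, 8572, 9240, 9908, 10576, 11244

k = N/n = 11356/17 = 668
fish 1: 556
fish 2: 556 + 668 = 1224
fish 3: 1224 + 668 = 1892
fish 4: 1892 + 668 = 2560
fish 5: 2560 + 668 = 3228
fish 6: 3228 + 668 = 3896
fish 7: 3896 + 668 = 4564
fish 8: 4564 + 668 = 5232
fish 9: 5232 + 668 = 5900
fish 10: 5900 + 668 = 6568
fish 11: 6568 + 668 = 7236
fish 12: 7236 + 668 = 7904
fish 13: 7904 + 668 = 8572
fish 14: 8572 + 668 = 9240
fish 15: 9240 + 668 = 9908
fish 16: 9908 + 668 = 10576
fish 17: 10576 + 668 = 11244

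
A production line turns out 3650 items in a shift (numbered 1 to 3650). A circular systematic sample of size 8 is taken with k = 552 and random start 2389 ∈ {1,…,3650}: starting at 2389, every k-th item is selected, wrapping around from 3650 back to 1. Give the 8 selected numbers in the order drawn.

Selection 1: 2389
Selection 2: 2389 + 552 = 2941
Selection 3: 2941 + 552 = 3493
Selection 4: 3493 + 552 = 4045 → 4045 − 3650 = 395
Selection 5: 395 + 552 = 947
Selection 6: 947 + 552 = 1499
Selection 7: 1499 + 552 = 2051
Selection 8: 2051 + 552 = 2603

2389, 2941, 3493, 395, 947, 1499, 2051, 2603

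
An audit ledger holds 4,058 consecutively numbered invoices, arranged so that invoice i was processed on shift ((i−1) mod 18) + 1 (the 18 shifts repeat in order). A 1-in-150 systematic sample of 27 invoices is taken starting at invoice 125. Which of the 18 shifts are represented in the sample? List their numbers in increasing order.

5, 11, 17

Consecutive selections differ by k = 150, so their shift numbers differ by 150 mod 18 = 6.
gcd(150, 18) = 6, so the sample visits 18/6 = 3 distinct residues mod 18.
Start 125 is shift 17; the shifts hit are 5, 11, 17.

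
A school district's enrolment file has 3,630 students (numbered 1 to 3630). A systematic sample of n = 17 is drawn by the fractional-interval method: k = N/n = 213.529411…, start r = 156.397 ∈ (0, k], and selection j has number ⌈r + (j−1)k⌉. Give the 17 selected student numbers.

157, 370, 584, 797, 1011, 1225, 1438, 1652, 1865, 2079, 2292, 2506, 2719, 2933, 3146, 3360, 3573

j=1: r + 0k = 156.397 → ⌈·⌉ = 157
j=2: r + 1k = 369.926411… → ⌈·⌉ = 370
j=3: r + 2k = 583.455823… → ⌈·⌉ = 584
j=4: r + 3k = 796.985235… → ⌈·⌉ = 797
j=5: r + 4k = 1010.514647… → ⌈·⌉ = 1011
j=6: r + 5k = 1224.044058… → ⌈·⌉ = 1225
j=7: r + 6k = 1437.573470… → ⌈·⌉ = 1438
j=8: r + 7k = 1651.102882… → ⌈·⌉ = 1652
j=9: r + 8k = 1864.632294… → ⌈·⌉ = 1865
j=10: r + 9k = 2078.161705… → ⌈·⌉ = 2079
j=11: r + 10k = 2291.691117… → ⌈·⌉ = 2292
j=12: r + 11k = 2505.220529… → ⌈·⌉ = 2506
j=13: r + 12k = 2718.749941… → ⌈·⌉ = 2719
j=14: r + 13k = 2932.279352… → ⌈·⌉ = 2933
j=15: r + 14k = 3145.808764… → ⌈·⌉ = 3146
j=16: r + 15k = 3359.338176… → ⌈·⌉ = 3360
j=17: r + 16k = 3572.867588… → ⌈·⌉ = 3573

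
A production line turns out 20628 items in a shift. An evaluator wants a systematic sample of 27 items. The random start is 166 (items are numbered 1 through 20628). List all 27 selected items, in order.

k = N/n = 20628/27 = 764
item 1: 166
item 2: 166 + 764 = 930
item 3: 930 + 764 = 1694
item 4: 1694 + 764 = 2458
item 5: 2458 + 764 = 3222
item 6: 3222 + 764 = 3986
item 7: 3986 + 764 = 4750
item 8: 4750 + 764 = 5514
item 9: 5514 + 764 = 6278
item 10: 6278 + 764 = 7042
item 11: 7042 + 764 = 7806
item 12: 7806 + 764 = 8570
item 13: 8570 + 764 = 9334
item 14: 9334 + 764 = 10098
item 15: 10098 + 764 = 10862
item 16: 10862 + 764 = 11626
item 17: 11626 + 764 = 12390
item 18: 12390 + 764 = 13154
item 19: 13154 + 764 = 13918
item 20: 13918 + 764 = 14682
item 21: 14682 + 764 = 15446
item 22: 15446 + 764 = 16210
item 23: 16210 + 764 = 16974
item 24: 16974 + 764 = 17738
item 25: 17738 + 764 = 18502
item 26: 18502 + 764 = 19266
item 27: 19266 + 764 = 20030

166, 930, 1694, 2458, 3222, 3986, 4750, 5514, 6278, 7042, 7806, 8570, 9334, 10098, 10862, 11626, 12390, 13154, 13918, 14682, 15446, 16210, 16974, 17738, 18502, 19266, 20030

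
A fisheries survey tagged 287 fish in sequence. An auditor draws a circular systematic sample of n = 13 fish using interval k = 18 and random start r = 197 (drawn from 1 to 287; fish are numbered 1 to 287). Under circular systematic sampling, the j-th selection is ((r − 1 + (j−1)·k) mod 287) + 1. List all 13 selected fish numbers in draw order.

Selection 1: 197
Selection 2: 197 + 18 = 215
Selection 3: 215 + 18 = 233
Selection 4: 233 + 18 = 251
Selection 5: 251 + 18 = 269
Selection 6: 269 + 18 = 287
Selection 7: 287 + 18 = 305 → 305 − 287 = 18
Selection 8: 18 + 18 = 36
Selection 9: 36 + 18 = 54
Selection 10: 54 + 18 = 72
Selection 11: 72 + 18 = 90
Selection 12: 90 + 18 = 108
Selection 13: 108 + 18 = 126

197, 215, 233, 251, 269, 287, 18, 36, 54, 72, 90, 108, 126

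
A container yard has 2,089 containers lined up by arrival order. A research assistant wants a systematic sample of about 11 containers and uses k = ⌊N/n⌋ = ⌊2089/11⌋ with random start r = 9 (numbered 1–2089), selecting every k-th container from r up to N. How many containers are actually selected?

12

k = ⌊2089/11⌋ = 189
Achieved size = ⌊(2089 − 9)/189⌋ + 1 = ⌊2080/189⌋ + 1 = 11 + 1 = 12
(last selection: 9 + 11×189 = 2088 ≤ 2089; next would be 2277 > 2089)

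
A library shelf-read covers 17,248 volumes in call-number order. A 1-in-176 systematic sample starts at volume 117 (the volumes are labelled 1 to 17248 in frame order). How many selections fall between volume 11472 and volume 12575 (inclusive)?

6

k = 176
First selection ≥ 11472: 117 + ⌈(11472−117)/176⌉·176 = 117 + 65×176 = 11557
Last selection ≤ 12575: 117 + ⌊(12575−117)/176⌋·176 = 117 + 70×176 = 12437
Count = 70 − 65 + 1 = 6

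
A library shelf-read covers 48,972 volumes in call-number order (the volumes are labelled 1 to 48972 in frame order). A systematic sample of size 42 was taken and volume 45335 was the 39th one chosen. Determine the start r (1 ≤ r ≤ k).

k = 48972/42 = 1166
r = 45335 − (39−1)×1166 = 45335 − 44308 = 1027

1027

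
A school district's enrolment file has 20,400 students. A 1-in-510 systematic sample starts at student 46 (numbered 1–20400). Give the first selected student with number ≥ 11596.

11776

k = 510
Steps past start: ⌈(11596 − 46)/510⌉ = ⌈11550/510⌉ = 23
Selected student: 46 + 23×510 = 11776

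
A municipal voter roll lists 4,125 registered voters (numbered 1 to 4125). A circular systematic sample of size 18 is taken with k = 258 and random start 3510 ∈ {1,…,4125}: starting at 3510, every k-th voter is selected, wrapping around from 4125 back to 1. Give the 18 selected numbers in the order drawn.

3510, 3768, 4026, 159, 417, 675, 933, 1191, 1449, 1707, 1965, 2223, 2481, 2739, 2997, 3255, 3513, 3771

Selection 1: 3510
Selection 2: 3510 + 258 = 3768
Selection 3: 3768 + 258 = 4026
Selection 4: 4026 + 258 = 4284 → 4284 − 4125 = 159
Selection 5: 159 + 258 = 417
Selection 6: 417 + 258 = 675
Selection 7: 675 + 258 = 933
Selection 8: 933 + 258 = 1191
Selection 9: 1191 + 258 = 1449
Selection 10: 1449 + 258 = 1707
Selection 11: 1707 + 258 = 1965
Selection 12: 1965 + 258 = 2223
Selection 13: 2223 + 258 = 2481
Selection 14: 2481 + 258 = 2739
Selection 15: 2739 + 258 = 2997
Selection 16: 2997 + 258 = 3255
Selection 17: 3255 + 258 = 3513
Selection 18: 3513 + 258 = 3771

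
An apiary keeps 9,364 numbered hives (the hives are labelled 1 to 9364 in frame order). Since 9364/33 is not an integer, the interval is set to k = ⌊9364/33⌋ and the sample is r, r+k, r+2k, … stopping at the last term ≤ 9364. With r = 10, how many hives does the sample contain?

k = ⌊9364/33⌋ = 283
Achieved size = ⌊(9364 − 10)/283⌋ + 1 = ⌊9354/283⌋ + 1 = 33 + 1 = 34
(last selection: 10 + 33×283 = 9349 ≤ 9364; next would be 9632 > 9364)

34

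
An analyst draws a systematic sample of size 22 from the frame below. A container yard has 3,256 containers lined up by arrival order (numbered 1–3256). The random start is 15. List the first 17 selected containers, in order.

k = N/n = 3256/22 = 148
container 1: 15
container 2: 15 + 148 = 163
container 3: 163 + 148 = 311
container 4: 311 + 148 = 459
container 5: 459 + 148 = 607
container 6: 607 + 148 = 755
container 7: 755 + 148 = 903
container 8: 903 + 148 = 1051
container 9: 1051 + 148 = 1199
container 10: 1199 + 148 = 1347
container 11: 1347 + 148 = 1495
container 12: 1495 + 148 = 1643
container 13: 1643 + 148 = 1791
container 14: 1791 + 148 = 1939
container 15: 1939 + 148 = 2087
container 16: 2087 + 148 = 2235
container 17: 2235 + 148 = 2383

15, 163, 311, 459, 607, 755, 903, 1051, 1199, 1347, 1495, 1643, 1791, 1939, 2087, 2235, 2383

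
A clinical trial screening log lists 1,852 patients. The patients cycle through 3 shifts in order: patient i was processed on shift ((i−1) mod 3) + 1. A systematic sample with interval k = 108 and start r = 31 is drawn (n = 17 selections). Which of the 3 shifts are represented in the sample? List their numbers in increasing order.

Consecutive selections differ by k = 108, so their shift numbers differ by 108 mod 3 = 0.
gcd(108, 3) = 3, so the sample visits 3/3 = 1 distinct residues mod 3.
Start 31 is shift 1; the shifts hit are 1.

1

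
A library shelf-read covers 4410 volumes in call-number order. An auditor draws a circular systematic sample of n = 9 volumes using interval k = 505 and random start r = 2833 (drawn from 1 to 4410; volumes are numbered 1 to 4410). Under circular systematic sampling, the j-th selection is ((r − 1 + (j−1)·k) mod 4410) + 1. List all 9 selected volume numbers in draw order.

Selection 1: 2833
Selection 2: 2833 + 505 = 3338
Selection 3: 3338 + 505 = 3843
Selection 4: 3843 + 505 = 4348
Selection 5: 4348 + 505 = 4853 → 4853 − 4410 = 443
Selection 6: 443 + 505 = 948
Selection 7: 948 + 505 = 1453
Selection 8: 1453 + 505 = 1958
Selection 9: 1958 + 505 = 2463

2833, 3338, 3843, 4348, 443, 948, 1453, 1958, 2463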